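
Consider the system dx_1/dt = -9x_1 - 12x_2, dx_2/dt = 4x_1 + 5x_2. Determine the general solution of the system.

x_1(t) = 3c_1e^(-t) + 2c_2e^(-3t), x_2(t) = -2c_1e^(-t) - c_2e^(-3t)

Coefficient matrix A = [[-9, -12], [4, 5]].
Characteristic polynomial det(A - λI) = λ^2 + 4λ + 3 = 0.
Eigenvalues λ = -1, -3.
For λ=-1: (A-λI) row 1 is [-8, -12], so an eigenvector is (3, -2).
For λ=-3: (A-λI) row 1 is [-6, -12], so an eigenvector is (2, -1).
General solution: c_1e^(-t)(3,-2) + c_2e^(-3t)(2,-1).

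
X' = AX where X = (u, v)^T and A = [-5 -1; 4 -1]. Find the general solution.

u(t) = -K_1e^(-3t) - K_2te^(-3t) + 2K_2e^(-3t), v(t) = 2K_1e^(-3t) + 2K_2te^(-3t) - 3K_2e^(-3t)

Coefficient matrix A = [[-5, -1], [4, -1]].
Characteristic polynomial det(A - λI) = λ^2 + 6λ + 9 = 0.
Single eigenvalue λ = -3 with algebraic multiplicity 2.
Eigenvector v = (-1,2); generalized eigenvector w with (A-λI)w=v is (2,-3).
General solution: e^(-3t)[K_1·v + K_2·(t·v + w)].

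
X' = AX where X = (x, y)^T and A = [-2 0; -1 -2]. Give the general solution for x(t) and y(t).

x(t) = -C_2e^(-2t), y(t) = C_1e^(-2t) + C_2te^(-2t) - C_2e^(-2t)

Coefficient matrix A = [[-2, 0], [-1, -2]].
Characteristic polynomial det(A - λI) = λ^2 + 4λ + 4 = 0.
Single eigenvalue λ = -2 with algebraic multiplicity 2.
Eigenvector v = (0,1); generalized eigenvector w with (A-λI)w=v is (-1,-1).
General solution: e^(-2t)[C_1·v + C_2·(t·v + w)].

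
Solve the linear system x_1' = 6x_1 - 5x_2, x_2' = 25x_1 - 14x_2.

x_1(t) = -K_1e^(-4t)sin(5t) + K_2e^(-4t)cos(5t), x_2(t) = -2K_1e^(-4t)sin(5t) + K_1e^(-4t)cos(5t) + K_2e^(-4t)sin(5t) + 2K_2e^(-4t)cos(5t)

Coefficient matrix A = [[6, -5], [25, -14]].
Characteristic polynomial det(A - λI) = λ^2 + 8λ + 41 = 0.
Eigenvalues λ = -4 ± 5i (complex conjugate pair).
For λ=-4+5i: an eigenvector is (0,1) - i(-1,-2) = (0 + i, 1 + 2i).
A real fundamental pair from Re and Im of e^((-4+5i)t)v: X_1 = e^(-4t)(cos(5t)·(0,1) + sin(5t)·(-1,-2)), X_2 = e^(-4t)(sin(5t)·(0,1) - cos(5t)·(-1,-2)).
General solution: K_1X_1 + K_2X_2.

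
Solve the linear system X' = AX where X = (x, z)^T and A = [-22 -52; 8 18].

x(t) = -2c_1e^(-2t)sin(4t) + 3c_1e^(-2t)cos(4t) + 3c_2e^(-2t)sin(4t) + 2c_2e^(-2t)cos(4t), z(t) = c_1e^(-2t)sin(4t) - c_1e^(-2t)cos(4t) - c_2e^(-2t)sin(4t) - c_2e^(-2t)cos(4t)

Coefficient matrix A = [[-22, -52], [8, 18]].
Characteristic polynomial det(A - λI) = λ^2 + 4λ + 20 = 0.
Eigenvalues λ = -2 ± 4i (complex conjugate pair).
For λ=-2+4i: an eigenvector is (3,-1) - i(-2,1) = (3 + 2i, -1 - i).
A real fundamental pair from Re and Im of e^((-2+4i)t)v: X_1 = e^(-2t)(cos(4t)·(3,-1) + sin(4t)·(-2,1)), X_2 = e^(-2t)(sin(4t)·(3,-1) - cos(4t)·(-2,1)).
General solution: c_1X_1 + c_2X_2.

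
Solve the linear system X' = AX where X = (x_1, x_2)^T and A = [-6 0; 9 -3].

x_1(t) = c_2e^(-6t), x_2(t) = c_1e^(-3t) - 3c_2e^(-6t)

Coefficient matrix A = [[-6, 0], [9, -3]].
Characteristic polynomial det(A - λI) = λ^2 + 9λ + 18 = 0.
Eigenvalues λ = -3, -6.
For λ=-3: (A-λI) row 1 is [-3, 0], so an eigenvector is (0, 1).
For λ=-6: (A-λI) row 2 is [9, 3], so an eigenvector is (1, -3).
General solution: c_1e^(-3t)(0,1) + c_2e^(-6t)(1,-3).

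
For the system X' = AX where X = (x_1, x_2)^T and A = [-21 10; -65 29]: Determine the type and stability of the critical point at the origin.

unstable spiral

A = [[-21,10],[-65,29]]; det(A-λI) = λ^2 - 8λ + 41.
λ = 4 ± 5i: positive real part.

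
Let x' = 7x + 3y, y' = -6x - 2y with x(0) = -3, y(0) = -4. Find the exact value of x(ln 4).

A = [[7,3],[-6,-2]]; eigenvalues λ = 1, 4.
Eigenvectors: (1,-2) for λ=1, (-1,1) for λ=4.
From the initial condition, c_1 = 7, c_2 = 10.
x(ln 4) = (7)(4^1)(1) + (10)(4^4)(-1) = -2532.

-2532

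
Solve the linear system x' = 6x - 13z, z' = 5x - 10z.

x(t) = 3K_1e^(-2t)sin(t) + 2K_1e^(-2t)cos(t) + 2K_2e^(-2t)sin(t) - 3K_2e^(-2t)cos(t), z(t) = 2K_1e^(-2t)sin(t) + K_1e^(-2t)cos(t) + K_2e^(-2t)sin(t) - 2K_2e^(-2t)cos(t)

Coefficient matrix A = [[6, -13], [5, -10]].
Characteristic polynomial det(A - λI) = λ^2 + 4λ + 5 = 0.
Eigenvalues λ = -2 ± i (complex conjugate pair).
For λ=-2+i: an eigenvector is (2,1) - i(3,2) = (2 - 3i, 1 - 2i).
A real fundamental pair from Re and Im of e^((-2+i)t)v: X_1 = e^(-2t)(cos(t)·(2,1) + sin(t)·(3,2)), X_2 = e^(-2t)(sin(t)·(2,1) - cos(t)·(3,2)).
General solution: K_1X_1 + K_2X_2.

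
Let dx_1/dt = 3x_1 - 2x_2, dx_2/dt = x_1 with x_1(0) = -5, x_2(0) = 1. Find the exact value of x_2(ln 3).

-33

A = [[3,-2],[1,0]]; eigenvalues λ = 1, 2.
Eigenvectors: (-1,-1) for λ=1, (-2,-1) for λ=2.
From the initial condition, c_1 = -7, c_2 = 6.
x_2(ln 3) = (-7)(3^1)(-1) + (6)(3^2)(-1) = -33.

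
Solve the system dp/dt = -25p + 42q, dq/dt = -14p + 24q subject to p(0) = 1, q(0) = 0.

Coefficient matrix A = [[-25, 42], [-14, 24]].
Characteristic polynomial det(A - λI) = λ^2 + λ - 12 = 0.
Eigenvalues λ = 3, -4.
For λ=3: (A-λI) row 1 is [-28, 42], so an eigenvector is (-3, -2).
For λ=-4: (A-λI) row 1 is [-21, 42], so an eigenvector is (-2, -1).
General solution: K_1e^(3t)(-3,-2) + K_2e^(-4t)(-2,-1).
Applying p(0)=1, q(0)=0 gives K_1=1, K_2=-2.

p(t) = -3e^(3t) + 4e^(-4t), q(t) = -2e^(3t) + 2e^(-4t)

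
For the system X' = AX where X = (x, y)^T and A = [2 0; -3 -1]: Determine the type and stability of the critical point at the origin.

saddle

A = [[2,0],[-3,-1]]; det(A-λI) = λ^2 - λ - 2.
λ = 2, -1: opposite signs.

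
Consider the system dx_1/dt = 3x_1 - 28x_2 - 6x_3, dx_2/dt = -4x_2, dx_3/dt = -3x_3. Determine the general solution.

x_1(t) = K_1e^(3t) + 4K_2e^(-4t) + K_3e^(-3t), x_2(t) = K_2e^(-4t), x_3(t) = K_3e^(-3t)

Coefficient matrix A = [[3, -28, -6], [0, -4, 0], [0, 0, -3]].
det(A - λI) = 0 gives eigenvalues λ = 3, -4, -3.
For λ=3: eigenvector (1,0,0).
For λ=-4: eigenvector (4,1,0).
For λ=-3: eigenvector (1,0,1).
General solution: K_1e^(3t)(1,0,0) + K_2e^(-4t)(4,1,0) + K_3e^(-3t)(1,0,1).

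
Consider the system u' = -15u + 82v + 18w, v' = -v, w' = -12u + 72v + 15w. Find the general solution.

Coefficient matrix A = [[-15, 82, 18], [0, -1, 0], [-12, 72, 15]].
det(A - λI) = 0 gives eigenvalues λ = -1, -3, 3.
For λ=-1: eigenvector (2,1,-3).
For λ=-3: eigenvector (3,0,2).
For λ=3: eigenvector (1,0,1).
General solution: K_1e^(-t)(2,1,-3) + K_2e^(-3t)(3,0,2) + K_3e^(3t)(1,0,1).

u(t) = 2K_1e^(-t) + 3K_2e^(-3t) + K_3e^(3t), v(t) = K_1e^(-t), w(t) = -3K_1e^(-t) + 2K_2e^(-3t) + K_3e^(3t)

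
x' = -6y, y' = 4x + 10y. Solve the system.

Coefficient matrix A = [[0, -6], [4, 10]].
Characteristic polynomial det(A - λI) = λ^2 - 10λ + 24 = 0.
Eigenvalues λ = 6, 4.
For λ=6: (A-λI) row 1 is [-6, -6], so an eigenvector is (1, -1).
For λ=4: (A-λI) row 1 is [-4, -6], so an eigenvector is (3, -2).
General solution: c_1e^(6t)(1,-1) + c_2e^(4t)(3,-2).

x(t) = c_1e^(6t) + 3c_2e^(4t), y(t) = -c_1e^(6t) - 2c_2e^(4t)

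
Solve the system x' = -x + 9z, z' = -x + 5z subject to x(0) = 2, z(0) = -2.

x(t) = -24te^(2t) + 2e^(2t), z(t) = -8te^(2t) - 2e^(2t)

Coefficient matrix A = [[-1, 9], [-1, 5]].
Characteristic polynomial det(A - λI) = λ^2 - 4λ + 4 = 0.
Single eigenvalue λ = 2 with algebraic multiplicity 2.
Eigenvector v = (-3,-1); generalized eigenvector w with (A-λI)w=v is (-2,-1).
General solution: e^(2t)[c_1·v + c_2·(t·v + w)].
Applying x(0)=2, z(0)=-2 gives c_1=-6, c_2=8.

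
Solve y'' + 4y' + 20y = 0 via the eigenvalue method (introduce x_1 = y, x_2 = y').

y(t) = K_1e^(-2t)cos(4t) + K_2e^(-2t)sin(4t)

Let x_1 = y, x_2 = y'. Then x_1' = x_2 and x_2' = -20x_1 - 4x_2.
A = [[0,1],[-20,-4]]; det(A-λI) = λ^2 + 4λ + 20.
Eigenvalues λ = -2 ± 4i.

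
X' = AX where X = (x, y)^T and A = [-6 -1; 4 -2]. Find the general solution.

Coefficient matrix A = [[-6, -1], [4, -2]].
Characteristic polynomial det(A - λI) = λ^2 + 8λ + 16 = 0.
Single eigenvalue λ = -4 with algebraic multiplicity 2.
Eigenvector v = (-1,2); generalized eigenvector w with (A-λI)w=v is (2,-3).
General solution: e^(-4t)[C_1·v + C_2·(t·v + w)].

x(t) = -C_1e^(-4t) - C_2te^(-4t) + 2C_2e^(-4t), y(t) = 2C_1e^(-4t) + 2C_2te^(-4t) - 3C_2e^(-4t)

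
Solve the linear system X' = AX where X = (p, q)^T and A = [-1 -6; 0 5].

Coefficient matrix A = [[-1, -6], [0, 5]].
Characteristic polynomial det(A - λI) = λ^2 - 4λ - 5 = 0.
Eigenvalues λ = -1, 5.
For λ=-1: (A-λI) row 1 is [0, -6], so an eigenvector is (-1, 0).
For λ=5: (A-λI) row 1 is [-6, -6], so an eigenvector is (1, -1).
General solution: K_1e^(-t)(-1,0) + K_2e^(5t)(1,-1).

p(t) = -K_1e^(-t) + K_2e^(5t), q(t) = -K_2e^(5t)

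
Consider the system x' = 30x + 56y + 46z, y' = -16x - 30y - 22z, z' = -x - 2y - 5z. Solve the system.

x(t) = -2c_1e^(2t) - 2c_2e^(-3t) - 3c_3e^(-4t), y(t) = c_1e^(2t) + 2c_2e^(-3t) + c_3e^(-4t), z(t) = -c_2e^(-3t) + c_3e^(-4t)

Coefficient matrix A = [[30, 56, 46], [-16, -30, -22], [-1, -2, -5]].
det(A - λI) = 0 gives eigenvalues λ = 2, -3, -4.
For λ=2: eigenvector (-2,1,0).
For λ=-3: eigenvector (-2,2,-1).
For λ=-4: eigenvector (-3,1,1).
General solution: c_1e^(2t)(-2,1,0) + c_2e^(-3t)(-2,2,-1) + c_3e^(-4t)(-3,1,1).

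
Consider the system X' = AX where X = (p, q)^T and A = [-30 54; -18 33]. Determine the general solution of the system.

Coefficient matrix A = [[-30, 54], [-18, 33]].
Characteristic polynomial det(A - λI) = λ^2 - 3λ - 18 = 0.
Eigenvalues λ = 6, -3.
For λ=6: (A-λI) row 1 is [-36, 54], so an eigenvector is (-3, -2).
For λ=-3: (A-λI) row 1 is [-27, 54], so an eigenvector is (-2, -1).
General solution: K_1e^(6t)(-3,-2) + K_2e^(-3t)(-2,-1).

p(t) = -3K_1e^(6t) - 2K_2e^(-3t), q(t) = -2K_1e^(6t) - K_2e^(-3t)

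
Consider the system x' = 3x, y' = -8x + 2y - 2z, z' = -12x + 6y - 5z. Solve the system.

x(t) = K_1e^(3t), y(t) = -2K_1e^(3t) + K_2e^(-2t) - 2K_3e^(-t), z(t) = -3K_1e^(3t) + 2K_2e^(-2t) - 3K_3e^(-t)

Coefficient matrix A = [[3, 0, 0], [-8, 2, -2], [-12, 6, -5]].
det(A - λI) = 0 gives eigenvalues λ = 3, -2, -1.
For λ=3: eigenvector (1,-2,-3).
For λ=-2: eigenvector (0,1,2).
For λ=-1: eigenvector (0,-2,-3).
General solution: K_1e^(3t)(1,-2,-3) + K_2e^(-2t)(0,1,2) + K_3e^(-t)(0,-2,-3).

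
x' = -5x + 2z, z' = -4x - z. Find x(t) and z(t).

Coefficient matrix A = [[-5, 2], [-4, -1]].
Characteristic polynomial det(A - λI) = λ^2 + 6λ + 13 = 0.
Eigenvalues λ = -3 ± 2i (complex conjugate pair).
For λ=-3+2i: an eigenvector is (-1,-1) - i(0,1) = (-1, -1 - i).
A real fundamental pair from Re and Im of e^((-3+2i)t)v: X_1 = e^(-3t)(cos(2t)·(-1,-1) + sin(2t)·(0,1)), X_2 = e^(-3t)(sin(2t)·(-1,-1) - cos(2t)·(0,1)).
General solution: C_1X_1 + C_2X_2.

x(t) = -C_1e^(-3t)cos(2t) - C_2e^(-3t)sin(2t), z(t) = C_1e^(-3t)sin(2t) - C_1e^(-3t)cos(2t) - C_2e^(-3t)sin(2t) - C_2e^(-3t)cos(2t)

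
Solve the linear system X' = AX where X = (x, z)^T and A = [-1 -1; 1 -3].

x(t) = K_1e^(-2t) + K_2te^(-2t) - K_2e^(-2t), z(t) = K_1e^(-2t) + K_2te^(-2t) - 2K_2e^(-2t)

Coefficient matrix A = [[-1, -1], [1, -3]].
Characteristic polynomial det(A - λI) = λ^2 + 4λ + 4 = 0.
Single eigenvalue λ = -2 with algebraic multiplicity 2.
Eigenvector v = (1,1); generalized eigenvector w with (A-λI)w=v is (-1,-2).
General solution: e^(-2t)[K_1·v + K_2·(t·v + w)].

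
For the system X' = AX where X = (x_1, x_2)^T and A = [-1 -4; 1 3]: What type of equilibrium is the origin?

unstable improper node

A = [[-1,-4],[1,3]]; det(A-λI) = λ^2 - 2λ + 1.
repeated λ = 1 with a single eigenvector.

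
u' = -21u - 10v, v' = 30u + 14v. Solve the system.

u(t) = C_1e^(-t) + 2C_2e^(-6t), v(t) = -2C_1e^(-t) - 3C_2e^(-6t)

Coefficient matrix A = [[-21, -10], [30, 14]].
Characteristic polynomial det(A - λI) = λ^2 + 7λ + 6 = 0.
Eigenvalues λ = -1, -6.
For λ=-1: (A-λI) row 1 is [-20, -10], so an eigenvector is (1, -2).
For λ=-6: (A-λI) row 1 is [-15, -10], so an eigenvector is (2, -3).
General solution: C_1e^(-t)(1,-2) + C_2e^(-6t)(2,-3).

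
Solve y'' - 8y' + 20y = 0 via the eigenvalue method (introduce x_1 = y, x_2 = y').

y(t) = K_1e^(4t)cos(2t) + K_2e^(4t)sin(2t)

Let x_1 = y, x_2 = y'. Then x_1' = x_2 and x_2' = -20x_1 + 8x_2.
A = [[0,1],[-20,8]]; det(A-λI) = λ^2 - 8λ + 20.
Eigenvalues λ = 4 ± 2i.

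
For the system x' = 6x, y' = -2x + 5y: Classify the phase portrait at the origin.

unstable node

A = [[6,0],[-2,5]]; det(A-λI) = λ^2 - 11λ + 30.
λ = 6, 5: both positive.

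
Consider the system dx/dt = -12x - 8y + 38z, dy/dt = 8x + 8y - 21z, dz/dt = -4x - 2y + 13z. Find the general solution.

x(t) = C_1e^(4t) + 2C_2e^(3t) + 6C_3e^(2t), y(t) = -2C_1e^(4t) + C_2e^(3t) - C_3e^(2t), z(t) = C_2e^(3t) + 2C_3e^(2t)

Coefficient matrix A = [[-12, -8, 38], [8, 8, -21], [-4, -2, 13]].
det(A - λI) = 0 gives eigenvalues λ = 4, 3, 2.
For λ=4: eigenvector (1,-2,0).
For λ=3: eigenvector (2,1,1).
For λ=2: eigenvector (6,-1,2).
General solution: C_1e^(4t)(1,-2,0) + C_2e^(3t)(2,1,1) + C_3e^(2t)(6,-1,2).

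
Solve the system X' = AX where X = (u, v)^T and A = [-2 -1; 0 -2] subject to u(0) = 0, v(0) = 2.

Coefficient matrix A = [[-2, -1], [0, -2]].
Characteristic polynomial det(A - λI) = λ^2 + 4λ + 4 = 0.
Single eigenvalue λ = -2 with algebraic multiplicity 2.
Eigenvector v = (1,0); generalized eigenvector w with (A-λI)w=v is (-3,-1).
General solution: e^(-2t)[K_1·v + K_2·(t·v + w)].
Applying u(0)=0, v(0)=2 gives K_1=-6, K_2=-2.

u(t) = -2te^(-2t), v(t) = 2e^(-2t)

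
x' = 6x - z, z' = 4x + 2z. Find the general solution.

x(t) = -c_1e^(4t) - c_2te^(4t) - 2c_2e^(4t), z(t) = -2c_1e^(4t) - 2c_2te^(4t) - 3c_2e^(4t)

Coefficient matrix A = [[6, -1], [4, 2]].
Characteristic polynomial det(A - λI) = λ^2 - 8λ + 16 = 0.
Single eigenvalue λ = 4 with algebraic multiplicity 2.
Eigenvector v = (-1,-2); generalized eigenvector w with (A-λI)w=v is (-2,-3).
General solution: e^(4t)[c_1·v + c_2·(t·v + w)].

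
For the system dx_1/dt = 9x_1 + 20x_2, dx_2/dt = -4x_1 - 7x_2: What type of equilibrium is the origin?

unstable spiral

A = [[9,20],[-4,-7]]; det(A-λI) = λ^2 - 2λ + 17.
λ = 1 ± 4i: positive real part.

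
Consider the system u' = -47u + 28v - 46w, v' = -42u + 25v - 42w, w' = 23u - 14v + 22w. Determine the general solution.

Coefficient matrix A = [[-47, 28, -46], [-42, 25, -42], [23, -14, 22]].
det(A - λI) = 0 gives eigenvalues λ = -1, -3, 4.
For λ=-1: eigenvector (-1,0,1).
For λ=-3: eigenvector (-4,-3,2).
For λ=4: eigenvector (2,2,-1).
General solution: K_1e^(-t)(-1,0,1) + K_2e^(-3t)(-4,-3,2) + K_3e^(4t)(2,2,-1).

u(t) = -K_1e^(-t) - 4K_2e^(-3t) + 2K_3e^(4t), v(t) = -3K_2e^(-3t) + 2K_3e^(4t), w(t) = K_1e^(-t) + 2K_2e^(-3t) - K_3e^(4t)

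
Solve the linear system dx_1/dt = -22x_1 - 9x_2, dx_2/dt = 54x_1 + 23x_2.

x_1(t) = c_1e^(5t) - c_2e^(-4t), x_2(t) = -3c_1e^(5t) + 2c_2e^(-4t)

Coefficient matrix A = [[-22, -9], [54, 23]].
Characteristic polynomial det(A - λI) = λ^2 - λ - 20 = 0.
Eigenvalues λ = 5, -4.
For λ=5: (A-λI) row 1 is [-27, -9], so an eigenvector is (1, -3).
For λ=-4: (A-λI) row 1 is [-18, -9], so an eigenvector is (-1, 2).
General solution: c_1e^(5t)(1,-3) + c_2e^(-4t)(-1,2).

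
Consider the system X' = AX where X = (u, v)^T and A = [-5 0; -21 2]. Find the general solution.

u(t) = c_1e^(-5t), v(t) = 3c_1e^(-5t) - c_2e^(2t)

Coefficient matrix A = [[-5, 0], [-21, 2]].
Characteristic polynomial det(A - λI) = λ^2 + 3λ - 10 = 0.
Eigenvalues λ = -5, 2.
For λ=-5: (A-λI) row 2 is [-21, 7], so an eigenvector is (1, 3).
For λ=2: (A-λI) row 1 is [-7, 0], so an eigenvector is (0, -1).
General solution: c_1e^(-5t)(1,3) + c_2e^(2t)(0,-1).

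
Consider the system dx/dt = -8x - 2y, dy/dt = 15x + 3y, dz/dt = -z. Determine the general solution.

x(t) = -K_1e^(-2t) - 2K_2e^(-3t), y(t) = 3K_1e^(-2t) + 5K_2e^(-3t), z(t) = K_3e^(-t)

Coefficient matrix A = [[-8, -2, 0], [15, 3, 0], [0, 0, -1]].
det(A - λI) = 0 gives eigenvalues λ = -2, -3, -1.
For λ=-2: eigenvector (-1,3,0).
For λ=-3: eigenvector (-2,5,0).
For λ=-1: eigenvector (0,0,1).
General solution: K_1e^(-2t)(-1,3,0) + K_2e^(-3t)(-2,5,0) + K_3e^(-t)(0,0,1).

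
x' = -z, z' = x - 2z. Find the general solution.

Coefficient matrix A = [[0, -1], [1, -2]].
Characteristic polynomial det(A - λI) = λ^2 + 2λ + 1 = 0.
Single eigenvalue λ = -1 with algebraic multiplicity 2.
Eigenvector v = (1,1); generalized eigenvector w with (A-λI)w=v is (-1,-2).
General solution: e^(-t)[C_1·v + C_2·(t·v + w)].

x(t) = C_1e^(-t) + C_2te^(-t) - C_2e^(-t), z(t) = C_1e^(-t) + C_2te^(-t) - 2C_2e^(-t)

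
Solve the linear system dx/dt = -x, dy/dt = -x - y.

Coefficient matrix A = [[-1, 0], [-1, -1]].
Characteristic polynomial det(A - λI) = λ^2 + 2λ + 1 = 0.
Single eigenvalue λ = -1 with algebraic multiplicity 2.
Eigenvector v = (0,1); generalized eigenvector w with (A-λI)w=v is (-1,3).
General solution: e^(-t)[C_1·v + C_2·(t·v + w)].

x(t) = -C_2e^(-t), y(t) = C_1e^(-t) + C_2te^(-t) + 3C_2e^(-t)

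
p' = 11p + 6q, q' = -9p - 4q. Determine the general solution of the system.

p(t) = -2c_1e^(2t) + c_2e^(5t), q(t) = 3c_1e^(2t) - c_2e^(5t)

Coefficient matrix A = [[11, 6], [-9, -4]].
Characteristic polynomial det(A - λI) = λ^2 - 7λ + 10 = 0.
Eigenvalues λ = 2, 5.
For λ=2: (A-λI) row 1 is [9, 6], so an eigenvector is (-2, 3).
For λ=5: (A-λI) row 1 is [6, 6], so an eigenvector is (1, -1).
General solution: c_1e^(2t)(-2,3) + c_2e^(5t)(1,-1).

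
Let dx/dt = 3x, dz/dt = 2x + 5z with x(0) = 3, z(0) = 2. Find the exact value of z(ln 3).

A = [[3,0],[2,5]]; eigenvalues λ = 3, 5.
Eigenvectors: (-1,1) for λ=3, (0,1) for λ=5.
From the initial condition, c_1 = -3, c_2 = 5.
z(ln 3) = (-3)(3^3)(1) + (5)(3^5)(1) = 1134.

1134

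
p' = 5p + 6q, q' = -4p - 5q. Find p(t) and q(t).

Coefficient matrix A = [[5, 6], [-4, -5]].
Characteristic polynomial det(A - λI) = λ^2 - 1 = 0.
Eigenvalues λ = 1, -1.
For λ=1: (A-λI) row 1 is [4, 6], so an eigenvector is (3, -2).
For λ=-1: (A-λI) row 1 is [6, 6], so an eigenvector is (-1, 1).
General solution: K_1e^(t)(3,-2) + K_2e^(-t)(-1,1).

p(t) = 3K_1e^(t) - K_2e^(-t), q(t) = -2K_1e^(t) + K_2e^(-t)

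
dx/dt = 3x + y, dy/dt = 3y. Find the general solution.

Coefficient matrix A = [[3, 1], [0, 3]].
Characteristic polynomial det(A - λI) = λ^2 - 6λ + 9 = 0.
Single eigenvalue λ = 3 with algebraic multiplicity 2.
Eigenvector v = (-1,0); generalized eigenvector w with (A-λI)w=v is (2,-1).
General solution: e^(3t)[C_1·v + C_2·(t·v + w)].

x(t) = -C_1e^(3t) - C_2te^(3t) + 2C_2e^(3t), y(t) = -C_2e^(3t)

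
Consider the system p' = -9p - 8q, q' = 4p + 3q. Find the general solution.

p(t) = 2C_1e^(-5t) - C_2e^(-t), q(t) = -C_1e^(-5t) + C_2e^(-t)

Coefficient matrix A = [[-9, -8], [4, 3]].
Characteristic polynomial det(A - λI) = λ^2 + 6λ + 5 = 0.
Eigenvalues λ = -5, -1.
For λ=-5: (A-λI) row 1 is [-4, -8], so an eigenvector is (2, -1).
For λ=-1: (A-λI) row 1 is [-8, -8], so an eigenvector is (-1, 1).
General solution: C_1e^(-5t)(2,-1) + C_2e^(-t)(-1,1).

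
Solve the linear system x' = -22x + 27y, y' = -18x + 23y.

Coefficient matrix A = [[-22, 27], [-18, 23]].
Characteristic polynomial det(A - λI) = λ^2 - λ - 20 = 0.
Eigenvalues λ = 5, -4.
For λ=5: (A-λI) row 1 is [-27, 27], so an eigenvector is (1, 1).
For λ=-4: (A-λI) row 1 is [-18, 27], so an eigenvector is (-3, -2).
General solution: K_1e^(5t)(1,1) + K_2e^(-4t)(-3,-2).

x(t) = K_1e^(5t) - 3K_2e^(-4t), y(t) = K_1e^(5t) - 2K_2e^(-4t)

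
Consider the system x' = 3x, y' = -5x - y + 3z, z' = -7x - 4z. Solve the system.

Coefficient matrix A = [[3, 0, 0], [-5, -1, 3], [-7, 0, -4]].
det(A - λI) = 0 gives eigenvalues λ = 3, -1, -4.
For λ=3: eigenvector (1,-2,-1).
For λ=-1: eigenvector (0,1,0).
For λ=-4: eigenvector (0,-1,1).
General solution: c_1e^(3t)(1,-2,-1) + c_2e^(-t)(0,1,0) + c_3e^(-4t)(0,-1,1).

x(t) = c_1e^(3t), y(t) = -2c_1e^(3t) + c_2e^(-t) - c_3e^(-4t), z(t) = -c_1e^(3t) + c_3e^(-4t)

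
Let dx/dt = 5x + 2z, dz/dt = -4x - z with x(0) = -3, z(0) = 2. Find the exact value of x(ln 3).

A = [[5,2],[-4,-1]]; eigenvalues λ = 1, 3.
Eigenvectors: (1,-2) for λ=1, (1,-1) for λ=3.
From the initial condition, c_1 = 1, c_2 = -4.
x(ln 3) = (1)(3^1)(1) + (-4)(3^3)(1) = -105.

-105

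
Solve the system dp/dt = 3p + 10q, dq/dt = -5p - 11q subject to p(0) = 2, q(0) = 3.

p(t) = 44e^(-4t)sin(t) + 2e^(-4t)cos(t), q(t) = -31e^(-4t)sin(t) + 3e^(-4t)cos(t)

Coefficient matrix A = [[3, 10], [-5, -11]].
Characteristic polynomial det(A - λI) = λ^2 + 8λ + 17 = 0.
Eigenvalues λ = -4 ± i (complex conjugate pair).
For λ=-4+i: an eigenvector is (1,-1) - i(-3,2) = (1 + 3i, -1 - 2i).
A real fundamental pair from Re and Im of e^((-4+i)t)v: X_1 = e^(-4t)(cos(t)·(1,-1) + sin(t)·(-3,2)), X_2 = e^(-4t)(sin(t)·(1,-1) - cos(t)·(-3,2)).
General solution: c_1X_1 + c_2X_2.
Applying p(0)=2, q(0)=3 gives c_1=-13, c_2=5.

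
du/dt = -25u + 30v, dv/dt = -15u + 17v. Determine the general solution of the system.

u(t) = -c_1e^(-4t)sin(3t) + 3c_1e^(-4t)cos(3t) + 3c_2e^(-4t)sin(3t) + c_2e^(-4t)cos(3t), v(t) = -c_1e^(-4t)sin(3t) + 2c_1e^(-4t)cos(3t) + 2c_2e^(-4t)sin(3t) + c_2e^(-4t)cos(3t)

Coefficient matrix A = [[-25, 30], [-15, 17]].
Characteristic polynomial det(A - λI) = λ^2 + 8λ + 25 = 0.
Eigenvalues λ = -4 ± 3i (complex conjugate pair).
For λ=-4+3i: an eigenvector is (3,2) - i(-1,-1) = (3 + i, 2 + i).
A real fundamental pair from Re and Im of e^((-4+3i)t)v: X_1 = e^(-4t)(cos(3t)·(3,2) + sin(3t)·(-1,-1)), X_2 = e^(-4t)(sin(3t)·(3,2) - cos(3t)·(-1,-1)).
General solution: c_1X_1 + c_2X_2.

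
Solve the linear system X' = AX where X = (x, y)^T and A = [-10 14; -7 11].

x(t) = -2c_1e^(-3t) - c_2e^(4t), y(t) = -c_1e^(-3t) - c_2e^(4t)

Coefficient matrix A = [[-10, 14], [-7, 11]].
Characteristic polynomial det(A - λI) = λ^2 - λ - 12 = 0.
Eigenvalues λ = -3, 4.
For λ=-3: (A-λI) row 1 is [-7, 14], so an eigenvector is (-2, -1).
For λ=4: (A-λI) row 1 is [-14, 14], so an eigenvector is (-1, -1).
General solution: c_1e^(-3t)(-2,-1) + c_2e^(4t)(-1,-1).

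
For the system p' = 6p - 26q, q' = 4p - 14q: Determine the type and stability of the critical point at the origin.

A = [[6,-26],[4,-14]]; det(A-λI) = λ^2 + 8λ + 20.
λ = -4 ± 2i: negative real part.

stable spiral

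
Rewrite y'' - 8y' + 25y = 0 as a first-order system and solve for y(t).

Let x_1 = y, x_2 = y'. Then x_1' = x_2 and x_2' = -25x_1 + 8x_2.
A = [[0,1],[-25,8]]; det(A-λI) = λ^2 - 8λ + 25.
Eigenvalues λ = 4 ± 3i.

y(t) = c_1e^(4t)cos(3t) + c_2e^(4t)sin(3t)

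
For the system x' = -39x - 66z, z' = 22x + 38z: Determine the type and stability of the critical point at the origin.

A = [[-39,-66],[22,38]]; det(A-λI) = λ^2 + λ - 30.
λ = -6, 5: opposite signs.

saddle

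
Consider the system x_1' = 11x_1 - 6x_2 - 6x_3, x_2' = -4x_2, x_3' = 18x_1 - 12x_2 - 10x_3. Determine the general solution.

Coefficient matrix A = [[11, -6, -6], [0, -4, 0], [18, -12, -10]].
det(A - λI) = 0 gives eigenvalues λ = -4, -1, 2.
For λ=-4: eigenvector (2,1,4).
For λ=-1: eigenvector (1,0,2).
For λ=2: eigenvector (-2,0,-3).
General solution: C_1e^(-4t)(2,1,4) + C_2e^(-t)(1,0,2) + C_3e^(2t)(-2,0,-3).

x_1(t) = 2C_1e^(-4t) + C_2e^(-t) - 2C_3e^(2t), x_2(t) = C_1e^(-4t), x_3(t) = 4C_1e^(-4t) + 2C_2e^(-t) - 3C_3e^(2t)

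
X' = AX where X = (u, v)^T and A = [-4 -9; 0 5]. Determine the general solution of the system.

u(t) = C_1e^(5t) + C_2e^(-4t), v(t) = -C_1e^(5t)

Coefficient matrix A = [[-4, -9], [0, 5]].
Characteristic polynomial det(A - λI) = λ^2 - λ - 20 = 0.
Eigenvalues λ = 5, -4.
For λ=5: (A-λI) row 1 is [-9, -9], so an eigenvector is (1, -1).
For λ=-4: (A-λI) row 1 is [0, -9], so an eigenvector is (1, 0).
General solution: C_1e^(5t)(1,-1) + C_2e^(-4t)(1,0).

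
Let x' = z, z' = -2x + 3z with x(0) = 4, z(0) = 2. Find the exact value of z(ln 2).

-4

A = [[0,1],[-2,3]]; eigenvalues λ = 2, 1.
Eigenvectors: (1,2) for λ=2, (-1,-1) for λ=1.
From the initial condition, c_1 = -2, c_2 = -6.
z(ln 2) = (-2)(2^2)(2) + (-6)(2^1)(-1) = -4.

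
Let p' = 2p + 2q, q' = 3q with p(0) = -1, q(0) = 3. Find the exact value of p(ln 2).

20

A = [[2,2],[0,3]]; eigenvalues λ = 2, 3.
Eigenvectors: (1,0) for λ=2, (-2,-1) for λ=3.
From the initial condition, c_1 = -7, c_2 = -3.
p(ln 2) = (-7)(2^2)(1) + (-3)(2^3)(-2) = 20.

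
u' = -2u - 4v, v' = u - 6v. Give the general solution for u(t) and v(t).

Coefficient matrix A = [[-2, -4], [1, -6]].
Characteristic polynomial det(A - λI) = λ^2 + 8λ + 16 = 0.
Single eigenvalue λ = -4 with algebraic multiplicity 2.
Eigenvector v = (-2,-1); generalized eigenvector w with (A-λI)w=v is (-3,-1).
General solution: e^(-4t)[C_1·v + C_2·(t·v + w)].

u(t) = -2C_1e^(-4t) - 2C_2te^(-4t) - 3C_2e^(-4t), v(t) = -C_1e^(-4t) - C_2te^(-4t) - C_2e^(-4t)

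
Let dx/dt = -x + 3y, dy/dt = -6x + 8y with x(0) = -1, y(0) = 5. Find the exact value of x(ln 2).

A = [[-1,3],[-6,8]]; eigenvalues λ = 2, 5.
Eigenvectors: (-1,-1) for λ=2, (-1,-2) for λ=5.
From the initial condition, c_1 = 7, c_2 = -6.
x(ln 2) = (7)(2^2)(-1) + (-6)(2^5)(-1) = 164.

164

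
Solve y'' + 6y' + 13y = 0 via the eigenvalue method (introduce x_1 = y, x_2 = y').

Let x_1 = y, x_2 = y'. Then x_1' = x_2 and x_2' = -13x_1 - 6x_2.
A = [[0,1],[-13,-6]]; det(A-λI) = λ^2 + 6λ + 13.
Eigenvalues λ = -3 ± 2i.

y(t) = c_1e^(-3t)cos(2t) + c_2e^(-3t)sin(2t)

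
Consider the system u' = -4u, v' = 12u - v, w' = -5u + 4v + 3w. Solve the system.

u(t) = C_1e^(-4t), v(t) = -4C_1e^(-4t) - C_3e^(-t), w(t) = 3C_1e^(-4t) + C_2e^(3t) + C_3e^(-t)

Coefficient matrix A = [[-4, 0, 0], [12, -1, 0], [-5, 4, 3]].
det(A - λI) = 0 gives eigenvalues λ = -4, 3, -1.
For λ=-4: eigenvector (1,-4,3).
For λ=3: eigenvector (0,0,1).
For λ=-1: eigenvector (0,-1,1).
General solution: C_1e^(-4t)(1,-4,3) + C_2e^(3t)(0,0,1) + C_3e^(-t)(0,-1,1).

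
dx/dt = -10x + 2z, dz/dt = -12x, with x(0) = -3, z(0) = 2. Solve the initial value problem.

x(t) = 8e^(-4t) - 11e^(-6t), z(t) = 24e^(-4t) - 22e^(-6t)

Coefficient matrix A = [[-10, 2], [-12, 0]].
Characteristic polynomial det(A - λI) = λ^2 + 10λ + 24 = 0.
Eigenvalues λ = -4, -6.
For λ=-4: (A-λI) row 1 is [-6, 2], so an eigenvector is (1, 3).
For λ=-6: (A-λI) row 1 is [-4, 2], so an eigenvector is (1, 2).
General solution: K_1e^(-4t)(1,3) + K_2e^(-6t)(1,2).
Applying x(0)=-3, z(0)=2 gives K_1=8, K_2=-11.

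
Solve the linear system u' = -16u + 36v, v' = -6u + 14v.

u(t) = 3K_1e^(-4t) + 2K_2e^(2t), v(t) = K_1e^(-4t) + K_2e^(2t)

Coefficient matrix A = [[-16, 36], [-6, 14]].
Characteristic polynomial det(A - λI) = λ^2 + 2λ - 8 = 0.
Eigenvalues λ = -4, 2.
For λ=-4: (A-λI) row 1 is [-12, 36], so an eigenvector is (3, 1).
For λ=2: (A-λI) row 1 is [-18, 36], so an eigenvector is (2, 1).
General solution: K_1e^(-4t)(3,1) + K_2e^(2t)(2,1).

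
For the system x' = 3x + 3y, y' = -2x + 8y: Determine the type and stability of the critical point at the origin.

unstable node

A = [[3,3],[-2,8]]; det(A-λI) = λ^2 - 11λ + 30.
λ = 5, 6: both positive.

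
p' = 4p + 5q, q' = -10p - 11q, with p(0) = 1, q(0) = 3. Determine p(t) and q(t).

p(t) = 5e^(-t) - 4e^(-6t), q(t) = -5e^(-t) + 8e^(-6t)

Coefficient matrix A = [[4, 5], [-10, -11]].
Characteristic polynomial det(A - λI) = λ^2 + 7λ + 6 = 0.
Eigenvalues λ = -6, -1.
For λ=-6: (A-λI) row 1 is [10, 5], so an eigenvector is (-1, 2).
For λ=-1: (A-λI) row 1 is [5, 5], so an eigenvector is (-1, 1).
General solution: K_1e^(-6t)(-1,2) + K_2e^(-t)(-1,1).
Applying p(0)=1, q(0)=3 gives K_1=4, K_2=-5.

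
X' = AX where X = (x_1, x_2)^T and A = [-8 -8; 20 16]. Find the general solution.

Coefficient matrix A = [[-8, -8], [20, 16]].
Characteristic polynomial det(A - λI) = λ^2 - 8λ + 32 = 0.
Eigenvalues λ = 4 ± 4i (complex conjugate pair).
For λ=4+4i: an eigenvector is (-1,2) - i(-1,1) = (-1 + i, 2 - i).
A real fundamental pair from Re and Im of e^((4+4i)t)v: X_1 = e^(4t)(cos(4t)·(-1,2) + sin(4t)·(-1,1)), X_2 = e^(4t)(sin(4t)·(-1,2) - cos(4t)·(-1,1)).
General solution: K_1X_1 + K_2X_2.

x_1(t) = -K_1e^(4t)sin(4t) - K_1e^(4t)cos(4t) - K_2e^(4t)sin(4t) + K_2e^(4t)cos(4t), x_2(t) = K_1e^(4t)sin(4t) + 2K_1e^(4t)cos(4t) + 2K_2e^(4t)sin(4t) - K_2e^(4t)cos(4t)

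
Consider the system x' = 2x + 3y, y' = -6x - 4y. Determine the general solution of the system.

x(t) = K_1e^(-t)cos(3t) + K_2e^(-t)sin(3t), y(t) = -K_1e^(-t)sin(3t) - K_1e^(-t)cos(3t) - K_2e^(-t)sin(3t) + K_2e^(-t)cos(3t)

Coefficient matrix A = [[2, 3], [-6, -4]].
Characteristic polynomial det(A - λI) = λ^2 + 2λ + 10 = 0.
Eigenvalues λ = -1 ± 3i (complex conjugate pair).
For λ=-1+3i: an eigenvector is (1,-1) - i(0,-1) = (1, -1 + i).
A real fundamental pair from Re and Im of e^((-1+3i)t)v: X_1 = e^(-t)(cos(3t)·(1,-1) + sin(3t)·(0,-1)), X_2 = e^(-t)(sin(3t)·(1,-1) - cos(3t)·(0,-1)).
General solution: K_1X_1 + K_2X_2.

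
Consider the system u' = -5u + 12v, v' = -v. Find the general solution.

Coefficient matrix A = [[-5, 12], [0, -1]].
Characteristic polynomial det(A - λI) = λ^2 + 6λ + 5 = 0.
Eigenvalues λ = -5, -1.
For λ=-5: (A-λI) row 1 is [0, 12], so an eigenvector is (-1, 0).
For λ=-1: (A-λI) row 1 is [-4, 12], so an eigenvector is (3, 1).
General solution: K_1e^(-5t)(-1,0) + K_2e^(-t)(3,1).

u(t) = -K_1e^(-5t) + 3K_2e^(-t), v(t) = K_2e^(-t)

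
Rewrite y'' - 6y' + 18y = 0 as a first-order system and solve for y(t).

y(t) = K_1e^(3t)cos(3t) + K_2e^(3t)sin(3t)

Let x_1 = y, x_2 = y'. Then x_1' = x_2 and x_2' = -18x_1 + 6x_2.
A = [[0,1],[-18,6]]; det(A-λI) = λ^2 - 6λ + 18.
Eigenvalues λ = 3 ± 3i.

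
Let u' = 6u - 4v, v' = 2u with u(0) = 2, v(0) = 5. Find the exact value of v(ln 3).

A = [[6,-4],[2,0]]; eigenvalues λ = 2, 4.
Eigenvectors: (-1,-1) for λ=2, (2,1) for λ=4.
From the initial condition, c_1 = -8, c_2 = -3.
v(ln 3) = (-8)(3^2)(-1) + (-3)(3^4)(1) = -171.

-171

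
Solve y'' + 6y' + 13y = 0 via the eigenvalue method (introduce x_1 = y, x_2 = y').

y(t) = C_1e^(-3t)cos(2t) + C_2e^(-3t)sin(2t)

Let x_1 = y, x_2 = y'. Then x_1' = x_2 and x_2' = -13x_1 - 6x_2.
A = [[0,1],[-13,-6]]; det(A-λI) = λ^2 + 6λ + 13.
Eigenvalues λ = -3 ± 2i.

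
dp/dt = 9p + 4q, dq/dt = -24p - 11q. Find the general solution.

p(t) = K_1e^(t) + K_2e^(-3t), q(t) = -2K_1e^(t) - 3K_2e^(-3t)

Coefficient matrix A = [[9, 4], [-24, -11]].
Characteristic polynomial det(A - λI) = λ^2 + 2λ - 3 = 0.
Eigenvalues λ = 1, -3.
For λ=1: (A-λI) row 1 is [8, 4], so an eigenvector is (1, -2).
For λ=-3: (A-λI) row 1 is [12, 4], so an eigenvector is (1, -3).
General solution: K_1e^(t)(1,-2) + K_2e^(-3t)(1,-3).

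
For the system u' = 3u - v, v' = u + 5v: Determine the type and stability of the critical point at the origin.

unstable improper node

A = [[3,-1],[1,5]]; det(A-λI) = λ^2 - 8λ + 16.
repeated λ = 4 with a single eigenvector.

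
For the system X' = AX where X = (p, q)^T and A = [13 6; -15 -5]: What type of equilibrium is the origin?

unstable spiral

A = [[13,6],[-15,-5]]; det(A-λI) = λ^2 - 8λ + 25.
λ = 4 ± 3i: positive real part.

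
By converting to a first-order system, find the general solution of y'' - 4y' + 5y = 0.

Let x_1 = y, x_2 = y'. Then x_1' = x_2 and x_2' = -5x_1 + 4x_2.
A = [[0,1],[-5,4]]; det(A-λI) = λ^2 - 4λ + 5.
Eigenvalues λ = 2 ± i.

y(t) = c_1e^(2t)cos(t) + c_2e^(2t)sin(t)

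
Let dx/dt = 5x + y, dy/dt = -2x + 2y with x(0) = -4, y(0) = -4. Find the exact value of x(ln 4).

A = [[5,1],[-2,2]]; eigenvalues λ = 3, 4.
Eigenvectors: (1,-2) for λ=3, (-1,1) for λ=4.
From the initial condition, c_1 = 8, c_2 = 12.
x(ln 4) = (8)(4^3)(1) + (12)(4^4)(-1) = -2560.

-2560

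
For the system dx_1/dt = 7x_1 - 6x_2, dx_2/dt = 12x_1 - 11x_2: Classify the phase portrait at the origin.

saddle

A = [[7,-6],[12,-11]]; det(A-λI) = λ^2 + 4λ - 5.
λ = -5, 1: opposite signs.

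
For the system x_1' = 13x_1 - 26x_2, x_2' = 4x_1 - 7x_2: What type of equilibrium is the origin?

unstable spiral

A = [[13,-26],[4,-7]]; det(A-λI) = λ^2 - 6λ + 13.
λ = 3 ± 2i: positive real part.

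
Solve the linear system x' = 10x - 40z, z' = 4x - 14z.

x(t) = -3K_1e^(-2t)sin(4t) - K_1e^(-2t)cos(4t) - K_2e^(-2t)sin(4t) + 3K_2e^(-2t)cos(4t), z(t) = -K_1e^(-2t)sin(4t) + K_2e^(-2t)cos(4t)

Coefficient matrix A = [[10, -40], [4, -14]].
Characteristic polynomial det(A - λI) = λ^2 + 4λ + 20 = 0.
Eigenvalues λ = -2 ± 4i (complex conjugate pair).
For λ=-2+4i: an eigenvector is (-1,0) - i(-3,-1) = (-1 + 3i, 0 + i).
A real fundamental pair from Re and Im of e^((-2+4i)t)v: X_1 = e^(-2t)(cos(4t)·(-1,0) + sin(4t)·(-3,-1)), X_2 = e^(-2t)(sin(4t)·(-1,0) - cos(4t)·(-3,-1)).
General solution: K_1X_1 + K_2X_2.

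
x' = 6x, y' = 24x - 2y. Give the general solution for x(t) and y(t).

Coefficient matrix A = [[6, 0], [24, -2]].
Characteristic polynomial det(A - λI) = λ^2 - 4λ - 12 = 0.
Eigenvalues λ = -2, 6.
For λ=-2: (A-λI) row 1 is [8, 0], so an eigenvector is (0, 1).
For λ=6: (A-λI) row 2 is [24, -8], so an eigenvector is (1, 3).
General solution: C_1e^(-2t)(0,1) + C_2e^(6t)(1,3).

x(t) = C_2e^(6t), y(t) = C_1e^(-2t) + 3C_2e^(6t)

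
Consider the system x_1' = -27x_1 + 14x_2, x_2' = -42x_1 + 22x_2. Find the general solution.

x_1(t) = 2K_1e^(-6t) + K_2e^(t), x_2(t) = 3K_1e^(-6t) + 2K_2e^(t)

Coefficient matrix A = [[-27, 14], [-42, 22]].
Characteristic polynomial det(A - λI) = λ^2 + 5λ - 6 = 0.
Eigenvalues λ = -6, 1.
For λ=-6: (A-λI) row 1 is [-21, 14], so an eigenvector is (2, 3).
For λ=1: (A-λI) row 1 is [-28, 14], so an eigenvector is (1, 2).
General solution: K_1e^(-6t)(2,3) + K_2e^(t)(1,2).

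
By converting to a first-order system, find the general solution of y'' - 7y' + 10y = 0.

Let x_1 = y, x_2 = y'. Then x_1' = x_2 and x_2' = -10x_1 + 7x_2.
A = [[0,1],[-10,7]]; det(A-λI) = λ^2 - 7λ + 10.
Eigenvalues λ = 2, 5 with eigenvectors (1,2), (1,5).

y(t) = c_1e^(2t) + c_2e^(5t)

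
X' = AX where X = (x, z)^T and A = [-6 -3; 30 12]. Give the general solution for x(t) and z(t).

Coefficient matrix A = [[-6, -3], [30, 12]].
Characteristic polynomial det(A - λI) = λ^2 - 6λ + 18 = 0.
Eigenvalues λ = 3 ± 3i (complex conjugate pair).
For λ=3+3i: an eigenvector is (0,-1) - i(1,-3) = (0 - i, -1 + 3i).
A real fundamental pair from Re and Im of e^((3+3i)t)v: X_1 = e^(3t)(cos(3t)·(0,-1) + sin(3t)·(1,-3)), X_2 = e^(3t)(sin(3t)·(0,-1) - cos(3t)·(1,-3)).
General solution: c_1X_1 + c_2X_2.

x(t) = c_1e^(3t)sin(3t) - c_2e^(3t)cos(3t), z(t) = -3c_1e^(3t)sin(3t) - c_1e^(3t)cos(3t) - c_2e^(3t)sin(3t) + 3c_2e^(3t)cos(3t)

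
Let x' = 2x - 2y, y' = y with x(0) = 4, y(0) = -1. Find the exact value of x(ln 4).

A = [[2,-2],[0,1]]; eigenvalues λ = 2, 1.
Eigenvectors: (1,0) for λ=2, (2,1) for λ=1.
From the initial condition, c_1 = 6, c_2 = -1.
x(ln 4) = (6)(4^2)(1) + (-1)(4^1)(2) = 88.

88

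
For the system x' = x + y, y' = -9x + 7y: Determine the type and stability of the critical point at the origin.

A = [[1,1],[-9,7]]; det(A-λI) = λ^2 - 8λ + 16.
repeated λ = 4 with a single eigenvector.

unstable improper node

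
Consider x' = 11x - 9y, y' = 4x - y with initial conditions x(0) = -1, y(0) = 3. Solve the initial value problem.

x(t) = -33te^(5t) - e^(5t), y(t) = -22te^(5t) + 3e^(5t)

Coefficient matrix A = [[11, -9], [4, -1]].
Characteristic polynomial det(A - λI) = λ^2 - 10λ + 25 = 0.
Single eigenvalue λ = 5 with algebraic multiplicity 2.
Eigenvector v = (-3,-2); generalized eigenvector w with (A-λI)w=v is (-2,-1).
General solution: e^(5t)[C_1·v + C_2·(t·v + w)].
Applying x(0)=-1, y(0)=3 gives C_1=-7, C_2=11.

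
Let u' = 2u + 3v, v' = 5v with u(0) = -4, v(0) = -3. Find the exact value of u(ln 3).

A = [[2,3],[0,5]]; eigenvalues λ = 2, 5.
Eigenvectors: (-1,0) for λ=2, (1,1) for λ=5.
From the initial condition, c_1 = 1, c_2 = -3.
u(ln 3) = (1)(3^2)(-1) + (-3)(3^5)(1) = -738.

-738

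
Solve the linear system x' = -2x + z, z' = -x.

Coefficient matrix A = [[-2, 1], [-1, 0]].
Characteristic polynomial det(A - λI) = λ^2 + 2λ + 1 = 0.
Single eigenvalue λ = -1 with algebraic multiplicity 2.
Eigenvector v = (1,1); generalized eigenvector w with (A-λI)w=v is (-3,-2).
General solution: e^(-t)[c_1·v + c_2·(t·v + w)].

x(t) = c_1e^(-t) + c_2te^(-t) - 3c_2e^(-t), z(t) = c_1e^(-t) + c_2te^(-t) - 2c_2e^(-t)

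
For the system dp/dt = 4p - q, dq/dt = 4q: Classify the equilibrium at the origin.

A = [[4,-1],[0,4]]; det(A-λI) = λ^2 - 8λ + 16.
repeated λ = 4 with a single eigenvector.

unstable improper node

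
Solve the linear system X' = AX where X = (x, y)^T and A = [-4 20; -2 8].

Coefficient matrix A = [[-4, 20], [-2, 8]].
Characteristic polynomial det(A - λI) = λ^2 - 4λ + 8 = 0.
Eigenvalues λ = 2 ± 2i (complex conjugate pair).
For λ=2+2i: an eigenvector is (1,0) - i(-3,-1) = (1 + 3i, 0 + i).
A real fundamental pair from Re and Im of e^((2+2i)t)v: X_1 = e^(2t)(cos(2t)·(1,0) + sin(2t)·(-3,-1)), X_2 = e^(2t)(sin(2t)·(1,0) - cos(2t)·(-3,-1)).
General solution: C_1X_1 + C_2X_2.

x(t) = -3C_1e^(2t)sin(2t) + C_1e^(2t)cos(2t) + C_2e^(2t)sin(2t) + 3C_2e^(2t)cos(2t), y(t) = -C_1e^(2t)sin(2t) + C_2e^(2t)cos(2t)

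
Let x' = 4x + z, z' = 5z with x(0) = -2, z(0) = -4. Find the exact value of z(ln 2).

A = [[4,1],[0,5]]; eigenvalues λ = 5, 4.
Eigenvectors: (-1,-1) for λ=5, (1,0) for λ=4.
From the initial condition, c_1 = 4, c_2 = 2.
z(ln 2) = (4)(2^5)(-1) + (2)(2^4)(0) = -128.

-128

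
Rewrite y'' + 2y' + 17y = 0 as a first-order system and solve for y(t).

Let x_1 = y, x_2 = y'. Then x_1' = x_2 and x_2' = -17x_1 - 2x_2.
A = [[0,1],[-17,-2]]; det(A-λI) = λ^2 + 2λ + 17.
Eigenvalues λ = -1 ± 4i.

y(t) = C_1e^(-t)cos(4t) + C_2e^(-t)sin(4t)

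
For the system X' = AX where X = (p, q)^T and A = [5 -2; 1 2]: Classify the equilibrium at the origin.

A = [[5,-2],[1,2]]; det(A-λI) = λ^2 - 7λ + 12.
λ = 3, 4: both positive.

unstable node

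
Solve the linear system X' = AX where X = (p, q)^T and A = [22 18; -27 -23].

Coefficient matrix A = [[22, 18], [-27, -23]].
Characteristic polynomial det(A - λI) = λ^2 + λ - 20 = 0.
Eigenvalues λ = 4, -5.
For λ=4: (A-λI) row 1 is [18, 18], so an eigenvector is (1, -1).
For λ=-5: (A-λI) row 1 is [27, 18], so an eigenvector is (2, -3).
General solution: K_1e^(4t)(1,-1) + K_2e^(-5t)(2,-3).

p(t) = K_1e^(4t) + 2K_2e^(-5t), q(t) = -K_1e^(4t) - 3K_2e^(-5t)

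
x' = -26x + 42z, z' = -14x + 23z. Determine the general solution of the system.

Coefficient matrix A = [[-26, 42], [-14, 23]].
Characteristic polynomial det(A - λI) = λ^2 + 3λ - 10 = 0.
Eigenvalues λ = -5, 2.
For λ=-5: (A-λI) row 1 is [-21, 42], so an eigenvector is (2, 1).
For λ=2: (A-λI) row 1 is [-28, 42], so an eigenvector is (-3, -2).
General solution: c_1e^(-5t)(2,1) + c_2e^(2t)(-3,-2).

x(t) = 2c_1e^(-5t) - 3c_2e^(2t), z(t) = c_1e^(-5t) - 2c_2e^(2t)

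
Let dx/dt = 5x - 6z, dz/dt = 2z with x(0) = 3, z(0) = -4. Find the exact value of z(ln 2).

A = [[5,-6],[0,2]]; eigenvalues λ = 5, 2.
Eigenvectors: (-1,0) for λ=5, (2,1) for λ=2.
From the initial condition, c_1 = -11, c_2 = -4.
z(ln 2) = (-11)(2^5)(0) + (-4)(2^2)(1) = -16.

-16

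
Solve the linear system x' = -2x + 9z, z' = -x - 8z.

Coefficient matrix A = [[-2, 9], [-1, -8]].
Characteristic polynomial det(A - λI) = λ^2 + 10λ + 25 = 0.
Single eigenvalue λ = -5 with algebraic multiplicity 2.
Eigenvector v = (-3,1); generalized eigenvector w with (A-λI)w=v is (2,-1).
General solution: e^(-5t)[C_1·v + C_2·(t·v + w)].

x(t) = -3C_1e^(-5t) - 3C_2te^(-5t) + 2C_2e^(-5t), z(t) = C_1e^(-5t) + C_2te^(-5t) - C_2e^(-5t)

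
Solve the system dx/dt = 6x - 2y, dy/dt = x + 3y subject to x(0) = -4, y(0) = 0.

x(t) = -8e^(5t) + 4e^(4t), y(t) = -4e^(5t) + 4e^(4t)

Coefficient matrix A = [[6, -2], [1, 3]].
Characteristic polynomial det(A - λI) = λ^2 - 9λ + 20 = 0.
Eigenvalues λ = 5, 4.
For λ=5: (A-λI) row 1 is [1, -2], so an eigenvector is (2, 1).
For λ=4: (A-λI) row 1 is [2, -2], so an eigenvector is (1, 1).
General solution: C_1e^(5t)(2,1) + C_2e^(4t)(1,1).
Applying x(0)=-4, y(0)=0 gives C_1=-4, C_2=4.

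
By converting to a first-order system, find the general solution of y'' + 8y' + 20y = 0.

Let x_1 = y, x_2 = y'. Then x_1' = x_2 and x_2' = -20x_1 - 8x_2.
A = [[0,1],[-20,-8]]; det(A-λI) = λ^2 + 8λ + 20.
Eigenvalues λ = -4 ± 2i.

y(t) = C_1e^(-4t)cos(2t) + C_2e^(-4t)sin(2t)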